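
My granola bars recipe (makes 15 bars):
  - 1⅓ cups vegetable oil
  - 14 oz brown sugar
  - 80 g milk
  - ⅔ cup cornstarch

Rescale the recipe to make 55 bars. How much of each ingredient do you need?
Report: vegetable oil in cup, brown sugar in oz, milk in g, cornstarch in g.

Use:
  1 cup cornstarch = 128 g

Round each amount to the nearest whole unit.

Scaling factor: 55/15 = 11/3.
vegetable oil: 4/3 cup × 11/3 ≈ 5 cup
brown sugar: 14 oz × 11/3 ≈ 51 oz
milk: 80 g × 11/3 ≈ 293 g
cornstarch: 2/3 cup × 11/3 × 128 g/cup ≈ 313 g

vegetable oil: 5 cup; brown sugar: 51 oz; milk: 293 g; cornstarch: 313 g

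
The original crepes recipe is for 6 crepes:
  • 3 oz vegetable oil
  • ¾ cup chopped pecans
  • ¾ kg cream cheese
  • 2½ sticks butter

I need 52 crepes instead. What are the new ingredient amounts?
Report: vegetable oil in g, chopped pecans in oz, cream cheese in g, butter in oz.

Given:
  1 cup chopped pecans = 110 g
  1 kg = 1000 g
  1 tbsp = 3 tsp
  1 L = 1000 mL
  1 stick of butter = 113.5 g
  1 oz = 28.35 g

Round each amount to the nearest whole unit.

vegetable oil: 737 g; chopped pecans: 25 oz; cream cheese: 6500 g; butter: 87 oz

Scaling factor: 52/6 = 26/3.
vegetable oil: 3 oz × 26/3 × 28.35 g/oz ≈ 737 g
chopped pecans: 0.75 cup × 26/3 × 110 g/cup ÷ 28.35 g/oz ≈ 25 oz
cream cheese: 0.75 kg × 26/3 × 1000 g/kg = 6500 g
butter: 2.5 stick × 26/3 × 113.5 g/stick ÷ 28.35 g/oz ≈ 87 oz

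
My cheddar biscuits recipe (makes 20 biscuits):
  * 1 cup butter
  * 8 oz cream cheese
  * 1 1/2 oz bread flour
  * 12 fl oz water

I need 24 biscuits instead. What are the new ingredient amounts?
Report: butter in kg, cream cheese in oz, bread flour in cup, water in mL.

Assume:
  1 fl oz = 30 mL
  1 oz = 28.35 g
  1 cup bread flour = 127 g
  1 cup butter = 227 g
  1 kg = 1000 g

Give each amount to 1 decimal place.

butter: 0.3 kg; cream cheese: 9.6 oz; bread flour: 0.4 cup; water: 432.0 mL

Scaling factor: 24/20 = 6/5 = 1.2.
butter: 1 cup × 6/5 × 227 g/cup ÷ 1000 g/kg ≈ 0.3 kg
cream cheese: 8 oz × 6/5 = 9.6 oz
bread flour: 1.5 oz × 6/5 × 28.35 g/oz ÷ 127 g/cup ≈ 0.4 cup
water: 12 fl oz × 6/5 × 30 mL/fl oz = 432.0 mL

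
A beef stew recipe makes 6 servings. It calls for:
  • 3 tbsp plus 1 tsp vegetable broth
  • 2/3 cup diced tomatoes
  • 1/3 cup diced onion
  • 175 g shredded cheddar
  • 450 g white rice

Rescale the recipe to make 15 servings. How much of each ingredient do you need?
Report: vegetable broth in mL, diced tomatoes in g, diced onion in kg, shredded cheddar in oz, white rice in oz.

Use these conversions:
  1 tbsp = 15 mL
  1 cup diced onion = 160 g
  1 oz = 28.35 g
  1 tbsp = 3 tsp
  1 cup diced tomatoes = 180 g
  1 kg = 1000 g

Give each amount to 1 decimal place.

Scaling factor: 15/6 = 5/2 = 2.5.
vegetable broth: (3 tbsp + 1 tsp = 10/3 tbsp) × 5/2 × 15 mL/tbsp = 125.0 mL
diced tomatoes: 2/3 cup × 5/2 × 180 g/cup = 300.0 g
diced onion: 1/3 cup × 5/2 × 160 g/cup ÷ 1000 g/kg ≈ 0.1 kg
shredded cheddar: 175 g × 5/2 ÷ 28.35 g/oz ≈ 15.4 oz
white rice: 450 g × 5/2 ÷ 28.35 g/oz ≈ 39.7 oz

vegetable broth: 125.0 mL; diced tomatoes: 300.0 g; diced onion: 0.1 kg; shredded cheddar: 15.4 oz; white rice: 39.7 oz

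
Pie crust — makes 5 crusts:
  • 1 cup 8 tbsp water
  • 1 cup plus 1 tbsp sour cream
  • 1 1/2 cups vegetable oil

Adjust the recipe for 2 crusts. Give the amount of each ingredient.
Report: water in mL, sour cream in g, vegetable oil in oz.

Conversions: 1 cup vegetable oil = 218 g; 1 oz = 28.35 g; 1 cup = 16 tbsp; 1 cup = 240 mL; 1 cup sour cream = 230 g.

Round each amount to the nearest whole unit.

water: 144 mL; sour cream: 98 g; vegetable oil: 5 oz

Scaling factor: 2/5 = 0.4.
water: (1 cup + 8 tbsp = 1.5 cup) × 2/5 × 240 mL/cup = 144 mL
sour cream: (1 cup + 1 tbsp = 1.0625 cup) × 2/5 × 230 g/cup ≈ 98 g
vegetable oil: 1.5 cup × 2/5 × 218 g/cup ÷ 28.35 g/oz ≈ 5 oz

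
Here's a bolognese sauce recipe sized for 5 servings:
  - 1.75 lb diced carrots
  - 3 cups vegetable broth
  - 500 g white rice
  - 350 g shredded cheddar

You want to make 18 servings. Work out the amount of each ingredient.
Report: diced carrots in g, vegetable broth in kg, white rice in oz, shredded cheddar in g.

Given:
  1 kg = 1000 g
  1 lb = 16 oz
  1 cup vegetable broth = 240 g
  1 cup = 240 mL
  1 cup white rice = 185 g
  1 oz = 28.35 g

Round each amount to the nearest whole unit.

diced carrots: 2858 g; vegetable broth: 3 kg; white rice: 63 oz; shredded cheddar: 1260 g

Scaling factor: 18/5 = 3.6.
diced carrots: 1.75 lb × 18/5 × 16 oz/lb × 28.35 g/oz ≈ 2858 g
vegetable broth: 3 cup × 18/5 × 240 g/cup ÷ 1000 g/kg ≈ 3 kg
white rice: 500 g × 18/5 ÷ 28.35 g/oz ≈ 63 oz
shredded cheddar: 350 g × 18/5 = 1260 g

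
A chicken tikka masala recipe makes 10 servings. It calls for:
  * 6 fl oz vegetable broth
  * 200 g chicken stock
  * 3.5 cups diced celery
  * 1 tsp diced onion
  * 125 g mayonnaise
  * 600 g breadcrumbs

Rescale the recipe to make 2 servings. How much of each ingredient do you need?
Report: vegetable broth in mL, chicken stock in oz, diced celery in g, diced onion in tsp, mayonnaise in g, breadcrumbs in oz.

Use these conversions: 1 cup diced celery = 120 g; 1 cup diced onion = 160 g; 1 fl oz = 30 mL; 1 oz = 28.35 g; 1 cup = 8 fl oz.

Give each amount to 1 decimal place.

Scaling factor: 2/10 = 1/5 = 0.2.
vegetable broth: 6 fl oz × 1/5 × 30 mL/fl oz = 36.0 mL
chicken stock: 200 g × 1/5 ÷ 28.35 g/oz ≈ 1.4 oz
diced celery: 3.5 cup × 1/5 × 120 g/cup = 84.0 g
diced onion: 1 tsp × 1/5 = 0.2 tsp
mayonnaise: 125 g × 1/5 = 25.0 g
breadcrumbs: 600 g × 1/5 ÷ 28.35 g/oz ≈ 4.2 oz

vegetable broth: 36.0 mL; chicken stock: 1.4 oz; diced celery: 84.0 g; diced onion: 0.2 tsp; mayonnaise: 25.0 g; breadcrumbs: 4.2 oz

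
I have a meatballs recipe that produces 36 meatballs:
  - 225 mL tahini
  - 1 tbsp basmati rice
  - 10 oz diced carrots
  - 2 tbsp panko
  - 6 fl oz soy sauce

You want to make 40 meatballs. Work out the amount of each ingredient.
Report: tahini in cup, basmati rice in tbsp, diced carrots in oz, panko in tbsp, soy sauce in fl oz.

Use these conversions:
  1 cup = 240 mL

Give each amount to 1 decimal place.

Scaling factor: 40/36 = 10/9.
tahini: 225 mL × 10/9 ÷ 240 mL/cup ≈ 1.0 cup
basmati rice: 1 tbsp × 10/9 ≈ 1.1 tbsp
diced carrots: 10 oz × 10/9 ≈ 11.1 oz
panko: 2 tbsp × 10/9 ≈ 2.2 tbsp
soy sauce: 6 fl oz × 10/9 ≈ 6.7 fl oz

tahini: 1.0 cup; basmati rice: 1.1 tbsp; diced carrots: 11.1 oz; panko: 2.2 tbsp; soy sauce: 6.7 fl oz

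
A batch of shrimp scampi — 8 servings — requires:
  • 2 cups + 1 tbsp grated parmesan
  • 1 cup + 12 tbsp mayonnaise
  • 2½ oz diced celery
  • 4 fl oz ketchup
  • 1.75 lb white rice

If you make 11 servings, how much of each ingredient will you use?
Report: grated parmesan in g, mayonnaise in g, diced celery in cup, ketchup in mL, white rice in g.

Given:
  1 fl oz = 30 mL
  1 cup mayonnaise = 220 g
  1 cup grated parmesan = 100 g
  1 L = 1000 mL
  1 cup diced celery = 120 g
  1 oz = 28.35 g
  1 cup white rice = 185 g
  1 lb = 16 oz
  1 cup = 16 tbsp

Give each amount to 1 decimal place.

grated parmesan: 283.6 g; mayonnaise: 529.4 g; diced celery: 0.8 cup; ketchup: 165.0 mL; white rice: 1091.5 g

Scaling factor: 11/8 = 1.375.
grated parmesan: (2 cup + 1 tbsp = 2.0625 cup) × 11/8 × 100 g/cup ≈ 283.6 g
mayonnaise: (1 cup + 12 tbsp = 1.75 cup) × 11/8 × 220 g/cup ≈ 529.4 g
diced celery: 2.5 oz × 11/8 × 28.35 g/oz ÷ 120 g/cup ≈ 0.8 cup
ketchup: 4 fl oz × 11/8 × 30 mL/fl oz = 165.0 mL
white rice: 1.75 lb × 11/8 × 16 oz/lb × 28.35 g/oz ≈ 1091.5 g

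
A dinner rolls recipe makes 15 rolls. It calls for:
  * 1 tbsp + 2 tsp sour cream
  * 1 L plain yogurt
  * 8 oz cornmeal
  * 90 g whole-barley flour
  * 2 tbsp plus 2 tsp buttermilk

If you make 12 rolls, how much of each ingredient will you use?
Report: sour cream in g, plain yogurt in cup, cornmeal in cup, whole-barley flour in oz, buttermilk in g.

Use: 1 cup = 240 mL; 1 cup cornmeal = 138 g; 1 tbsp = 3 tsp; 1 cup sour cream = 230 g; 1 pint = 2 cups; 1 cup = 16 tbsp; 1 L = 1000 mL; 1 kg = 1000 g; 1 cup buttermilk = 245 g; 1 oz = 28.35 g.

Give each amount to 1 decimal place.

Scaling factor: 12/15 = 4/5 = 0.8.
sour cream: (1 tbsp + 2 tsp = 5/3 tbsp) × 4/5 ÷ 16 tbsp/cup × 230 g/cup ≈ 19.2 g
plain yogurt: 1 L × 4/5 × 1000 mL/L ÷ 240 mL/cup ≈ 3.3 cup
cornmeal: 8 oz × 4/5 × 28.35 g/oz ÷ 138 g/cup ≈ 1.3 cup
whole-barley flour: 90 g × 4/5 ÷ 28.35 g/oz ≈ 2.5 oz
buttermilk: (2 tbsp + 2 tsp = 8/3 tbsp) × 4/5 ÷ 16 tbsp/cup × 245 g/cup ≈ 32.7 g

sour cream: 19.2 g; plain yogurt: 3.3 cup; cornmeal: 1.3 cup; whole-barley flour: 2.5 oz; buttermilk: 32.7 g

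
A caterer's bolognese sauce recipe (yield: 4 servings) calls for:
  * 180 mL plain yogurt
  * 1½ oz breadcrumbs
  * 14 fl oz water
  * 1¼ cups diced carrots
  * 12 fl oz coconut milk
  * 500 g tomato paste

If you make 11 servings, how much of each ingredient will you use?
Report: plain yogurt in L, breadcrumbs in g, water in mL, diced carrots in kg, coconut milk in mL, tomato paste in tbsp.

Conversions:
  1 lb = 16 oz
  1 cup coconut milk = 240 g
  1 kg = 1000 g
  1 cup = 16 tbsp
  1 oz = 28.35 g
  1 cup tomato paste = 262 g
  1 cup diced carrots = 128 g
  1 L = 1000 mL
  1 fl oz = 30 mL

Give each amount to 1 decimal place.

plain yogurt: 0.5 L; breadcrumbs: 116.9 g; water: 1155.0 mL; diced carrots: 0.4 kg; coconut milk: 990.0 mL; tomato paste: 84.0 tbsp

Scaling factor: 11/4 = 2.75.
plain yogurt: 180 mL × 11/4 ÷ 1000 mL/L ≈ 0.5 L
breadcrumbs: 1.5 oz × 11/4 × 28.35 g/oz ≈ 116.9 g
water: 14 fl oz × 11/4 × 30 mL/fl oz = 1155.0 mL
diced carrots: 1.25 cup × 11/4 × 128 g/cup ÷ 1000 g/kg ≈ 0.4 kg
coconut milk: 12 fl oz × 11/4 × 30 mL/fl oz = 990.0 mL
tomato paste: 500 g × 11/4 ÷ 262 g/cup × 16 tbsp/cup ≈ 84.0 tbsp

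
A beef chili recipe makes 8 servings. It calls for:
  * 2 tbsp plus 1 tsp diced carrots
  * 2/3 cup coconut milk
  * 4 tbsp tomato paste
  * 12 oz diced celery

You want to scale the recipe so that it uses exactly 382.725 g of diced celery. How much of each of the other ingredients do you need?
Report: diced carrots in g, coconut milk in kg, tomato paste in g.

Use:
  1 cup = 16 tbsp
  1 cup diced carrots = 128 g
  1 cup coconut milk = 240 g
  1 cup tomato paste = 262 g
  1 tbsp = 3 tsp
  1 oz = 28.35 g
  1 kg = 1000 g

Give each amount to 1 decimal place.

diced carrots: 21.0 g; coconut milk: 0.2 kg; tomato paste: 73.7 g

The original recipe has 340.2 g of diced celery, so the scaling factor is 382.725 ÷ 340.2 = 9/8 = 1.125.
diced carrots: (2 tbsp + 1 tsp = 7/3 tbsp) × 9/8 ÷ 16 tbsp/cup × 128 g/cup = 21.0 g
coconut milk: 2/3 cup × 9/8 × 240 g/cup ÷ 1000 g/kg ≈ 0.2 kg
tomato paste: 4 tbsp × 9/8 ÷ 16 tbsp/cup × 262 g/cup ≈ 73.7 g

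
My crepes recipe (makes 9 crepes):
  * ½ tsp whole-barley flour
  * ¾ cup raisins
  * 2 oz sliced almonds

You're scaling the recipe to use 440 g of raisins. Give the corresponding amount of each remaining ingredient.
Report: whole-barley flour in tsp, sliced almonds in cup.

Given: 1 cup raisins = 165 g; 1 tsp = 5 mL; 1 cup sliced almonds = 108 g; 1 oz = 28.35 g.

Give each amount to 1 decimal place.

whole-barley flour: 1.8 tsp; sliced almonds: 1.9 cup

The original recipe has 123.75 g of raisins, so the scaling factor is 440 ÷ 123.75 = 32/9.
whole-barley flour: 0.5 tsp × 32/9 ≈ 1.8 tsp
sliced almonds: 2 oz × 32/9 × 28.35 g/oz ÷ 108 g/cup ≈ 1.9 cup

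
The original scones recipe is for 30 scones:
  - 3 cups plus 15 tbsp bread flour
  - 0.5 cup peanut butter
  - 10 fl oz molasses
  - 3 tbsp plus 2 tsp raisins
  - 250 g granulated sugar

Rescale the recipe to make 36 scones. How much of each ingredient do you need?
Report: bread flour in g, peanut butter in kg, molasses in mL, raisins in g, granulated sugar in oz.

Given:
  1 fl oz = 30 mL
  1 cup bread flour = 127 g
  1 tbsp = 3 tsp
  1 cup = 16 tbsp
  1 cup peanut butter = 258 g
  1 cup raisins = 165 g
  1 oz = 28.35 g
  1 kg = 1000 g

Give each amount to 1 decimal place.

bread flour: 600.1 g; peanut butter: 0.2 kg; molasses: 360.0 mL; raisins: 45.4 g; granulated sugar: 10.6 oz

Scaling factor: 36/30 = 6/5 = 1.2.
bread flour: (3 cup + 15 tbsp = 3.9375 cup) × 6/5 × 127 g/cup ≈ 600.1 g
peanut butter: 0.5 cup × 6/5 × 258 g/cup ÷ 1000 g/kg ≈ 0.2 kg
molasses: 10 fl oz × 6/5 × 30 mL/fl oz = 360.0 mL
raisins: (3 tbsp + 2 tsp = 11/3 tbsp) × 6/5 ÷ 16 tbsp/cup × 165 g/cup ≈ 45.4 g
granulated sugar: 250 g × 6/5 ÷ 28.35 g/oz ≈ 10.6 oz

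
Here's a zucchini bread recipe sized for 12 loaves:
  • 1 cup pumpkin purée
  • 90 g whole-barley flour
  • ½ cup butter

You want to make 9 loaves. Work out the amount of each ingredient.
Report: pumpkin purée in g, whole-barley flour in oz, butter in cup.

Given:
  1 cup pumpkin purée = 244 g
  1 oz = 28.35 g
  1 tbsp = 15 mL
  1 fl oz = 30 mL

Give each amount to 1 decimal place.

pumpkin purée: 183.0 g; whole-barley flour: 2.4 oz; butter: 0.4 cup

Scaling factor: 9/12 = 3/4 = 0.75.
pumpkin purée: 1 cup × 3/4 × 244 g/cup = 183.0 g
whole-barley flour: 90 g × 3/4 ÷ 28.35 g/oz ≈ 2.4 oz
butter: 0.5 cup × 3/4 ≈ 0.4 cup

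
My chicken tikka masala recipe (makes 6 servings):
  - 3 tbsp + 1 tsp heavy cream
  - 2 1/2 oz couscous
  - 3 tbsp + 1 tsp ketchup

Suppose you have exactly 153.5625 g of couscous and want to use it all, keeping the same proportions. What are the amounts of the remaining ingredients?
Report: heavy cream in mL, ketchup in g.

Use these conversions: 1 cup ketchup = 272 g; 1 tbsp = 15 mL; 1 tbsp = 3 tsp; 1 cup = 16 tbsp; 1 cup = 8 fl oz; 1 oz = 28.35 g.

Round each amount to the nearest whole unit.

The original recipe has 70.875 g of couscous, so the scaling factor is 153.5625 ÷ 70.875 = 13/6.
heavy cream: (3 tbsp + 1 tsp = 10/3 tbsp) × 13/6 × 15 mL/tbsp ≈ 108 mL
ketchup: (3 tbsp + 1 tsp = 10/3 tbsp) × 13/6 ÷ 16 tbsp/cup × 272 g/cup ≈ 123 g

heavy cream: 108 mL; ketchup: 123 g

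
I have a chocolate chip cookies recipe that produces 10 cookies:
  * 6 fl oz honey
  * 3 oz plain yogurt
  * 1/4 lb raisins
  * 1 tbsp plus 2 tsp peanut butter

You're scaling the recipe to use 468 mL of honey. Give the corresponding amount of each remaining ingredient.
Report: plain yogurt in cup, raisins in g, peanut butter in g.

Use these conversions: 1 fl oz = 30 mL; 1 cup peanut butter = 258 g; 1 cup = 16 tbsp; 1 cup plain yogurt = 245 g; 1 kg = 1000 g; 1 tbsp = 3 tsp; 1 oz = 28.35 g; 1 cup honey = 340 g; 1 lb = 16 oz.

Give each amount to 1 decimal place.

plain yogurt: 0.9 cup; raisins: 294.8 g; peanut butter: 69.9 g

The original recipe has 180 mL of honey, so the scaling factor is 468 ÷ 180 = 13/5 = 2.6.
plain yogurt: 3 oz × 13/5 × 28.35 g/oz ÷ 245 g/cup ≈ 0.9 cup
raisins: 0.25 lb × 13/5 × 16 oz/lb × 28.35 g/oz ≈ 294.8 g
peanut butter: (1 tbsp + 2 tsp = 5/3 tbsp) × 13/5 ÷ 16 tbsp/cup × 258 g/cup ≈ 69.9 g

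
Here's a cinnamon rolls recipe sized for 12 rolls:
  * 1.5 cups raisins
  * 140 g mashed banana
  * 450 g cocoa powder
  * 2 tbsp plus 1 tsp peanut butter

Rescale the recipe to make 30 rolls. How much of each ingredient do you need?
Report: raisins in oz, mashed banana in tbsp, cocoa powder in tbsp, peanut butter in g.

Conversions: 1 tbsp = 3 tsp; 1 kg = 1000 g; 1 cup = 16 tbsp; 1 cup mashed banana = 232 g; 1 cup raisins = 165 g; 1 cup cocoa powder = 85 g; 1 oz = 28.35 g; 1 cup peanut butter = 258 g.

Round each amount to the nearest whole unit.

Scaling factor: 30/12 = 5/2 = 2.5.
raisins: 1.5 cup × 5/2 × 165 g/cup ÷ 28.35 g/oz ≈ 22 oz
mashed banana: 140 g × 5/2 ÷ 232 g/cup × 16 tbsp/cup ≈ 24 tbsp
cocoa powder: 450 g × 5/2 ÷ 85 g/cup × 16 tbsp/cup ≈ 212 tbsp
peanut butter: (2 tbsp + 1 tsp = 7/3 tbsp) × 5/2 ÷ 16 tbsp/cup × 258 g/cup ≈ 94 g

raisins: 22 oz; mashed banana: 24 tbsp; cocoa powder: 212 tbsp; peanut butter: 94 g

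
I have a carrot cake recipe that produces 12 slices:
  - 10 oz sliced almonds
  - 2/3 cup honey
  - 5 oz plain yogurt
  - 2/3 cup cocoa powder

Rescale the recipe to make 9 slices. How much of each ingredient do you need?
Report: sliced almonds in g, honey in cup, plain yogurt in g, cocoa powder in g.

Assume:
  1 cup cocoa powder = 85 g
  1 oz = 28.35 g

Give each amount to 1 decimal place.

sliced almonds: 212.6 g; honey: 0.5 cup; plain yogurt: 106.3 g; cocoa powder: 42.5 g

Scaling factor: 9/12 = 3/4 = 0.75.
sliced almonds: 10 oz × 3/4 × 28.35 g/oz ≈ 212.6 g
honey: 2/3 cup × 3/4 = 0.5 cup
plain yogurt: 5 oz × 3/4 × 28.35 g/oz ≈ 106.3 g
cocoa powder: 2/3 cup × 3/4 × 85 g/cup = 42.5 g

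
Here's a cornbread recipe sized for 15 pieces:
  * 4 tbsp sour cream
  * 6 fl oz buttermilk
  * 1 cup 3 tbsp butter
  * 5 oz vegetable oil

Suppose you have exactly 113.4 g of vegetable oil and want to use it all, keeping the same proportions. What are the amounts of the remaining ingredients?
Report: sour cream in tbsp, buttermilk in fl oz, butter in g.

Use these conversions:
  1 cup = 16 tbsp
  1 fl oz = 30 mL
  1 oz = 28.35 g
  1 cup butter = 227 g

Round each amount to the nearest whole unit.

sour cream: 3 tbsp; buttermilk: 5 fl oz; butter: 216 g

The original recipe has 141.75 g of vegetable oil, so the scaling factor is 113.4 ÷ 141.75 = 4/5 = 0.8.
sour cream: 4 tbsp × 4/5 ≈ 3 tbsp
buttermilk: 6 fl oz × 4/5 ≈ 5 fl oz
butter: (1 cup + 3 tbsp = 1.1875 cup) × 4/5 × 227 g/cup ≈ 216 g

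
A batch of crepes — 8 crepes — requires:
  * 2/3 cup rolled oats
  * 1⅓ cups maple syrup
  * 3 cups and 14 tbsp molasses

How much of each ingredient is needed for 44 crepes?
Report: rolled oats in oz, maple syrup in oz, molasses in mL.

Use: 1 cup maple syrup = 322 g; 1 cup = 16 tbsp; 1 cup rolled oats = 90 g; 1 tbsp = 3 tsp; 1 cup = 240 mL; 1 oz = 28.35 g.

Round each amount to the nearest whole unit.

Scaling factor: 44/8 = 11/2 = 5.5.
rolled oats: 2/3 cup × 11/2 × 90 g/cup ÷ 28.35 g/oz ≈ 12 oz
maple syrup: 4/3 cup × 11/2 × 322 g/cup ÷ 28.35 g/oz ≈ 83 oz
molasses: (3 cup + 14 tbsp = 3.875 cup) × 11/2 × 240 mL/cup = 5115 mL

rolled oats: 12 oz; maple syrup: 83 oz; molasses: 5115 mL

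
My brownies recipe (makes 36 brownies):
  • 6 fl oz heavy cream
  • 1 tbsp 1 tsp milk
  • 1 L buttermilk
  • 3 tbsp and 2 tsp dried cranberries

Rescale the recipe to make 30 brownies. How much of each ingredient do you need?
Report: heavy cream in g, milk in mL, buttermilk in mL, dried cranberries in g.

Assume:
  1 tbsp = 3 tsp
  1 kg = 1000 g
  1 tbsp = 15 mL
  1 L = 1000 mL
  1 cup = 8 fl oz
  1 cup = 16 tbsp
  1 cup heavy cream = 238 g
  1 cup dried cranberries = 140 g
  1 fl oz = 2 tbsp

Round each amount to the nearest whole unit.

heavy cream: 149 g; milk: 17 mL; buttermilk: 833 mL; dried cranberries: 27 g

Scaling factor: 30/36 = 5/6.
heavy cream: 6 fl oz × 5/6 ÷ 8 fl oz/cup × 238 g/cup ≈ 149 g
milk: (1 tbsp + 1 tsp = 4/3 tbsp) × 5/6 × 15 mL/tbsp ≈ 17 mL
buttermilk: 1 L × 5/6 × 1000 mL/L ≈ 833 mL
dried cranberries: (3 tbsp + 2 tsp = 11/3 tbsp) × 5/6 ÷ 16 tbsp/cup × 140 g/cup ≈ 27 g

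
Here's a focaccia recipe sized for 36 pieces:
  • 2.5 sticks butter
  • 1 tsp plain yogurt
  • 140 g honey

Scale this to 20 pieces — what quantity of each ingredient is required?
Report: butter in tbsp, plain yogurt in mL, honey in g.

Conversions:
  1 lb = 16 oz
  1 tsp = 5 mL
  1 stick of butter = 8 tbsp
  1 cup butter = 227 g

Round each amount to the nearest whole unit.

Scaling factor: 20/36 = 5/9.
butter: 2.5 stick × 5/9 × 8 tbsp/stick ≈ 11 tbsp
plain yogurt: 1 tsp × 5/9 × 5 mL/tsp ≈ 3 mL
honey: 140 g × 5/9 ≈ 78 g

butter: 11 tbsp; plain yogurt: 3 mL; honey: 78 g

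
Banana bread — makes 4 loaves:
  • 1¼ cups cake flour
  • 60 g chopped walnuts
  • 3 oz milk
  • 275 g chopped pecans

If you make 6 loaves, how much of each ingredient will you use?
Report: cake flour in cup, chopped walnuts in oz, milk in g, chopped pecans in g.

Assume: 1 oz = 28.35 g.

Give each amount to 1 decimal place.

Scaling factor: 6/4 = 3/2 = 1.5.
cake flour: 1.25 cup × 3/2 ≈ 1.9 cup
chopped walnuts: 60 g × 3/2 ÷ 28.35 g/oz ≈ 3.2 oz
milk: 3 oz × 3/2 × 28.35 g/oz ≈ 127.6 g
chopped pecans: 275 g × 3/2 = 412.5 g

cake flour: 1.9 cup; chopped walnuts: 3.2 oz; milk: 127.6 g; chopped pecans: 412.5 g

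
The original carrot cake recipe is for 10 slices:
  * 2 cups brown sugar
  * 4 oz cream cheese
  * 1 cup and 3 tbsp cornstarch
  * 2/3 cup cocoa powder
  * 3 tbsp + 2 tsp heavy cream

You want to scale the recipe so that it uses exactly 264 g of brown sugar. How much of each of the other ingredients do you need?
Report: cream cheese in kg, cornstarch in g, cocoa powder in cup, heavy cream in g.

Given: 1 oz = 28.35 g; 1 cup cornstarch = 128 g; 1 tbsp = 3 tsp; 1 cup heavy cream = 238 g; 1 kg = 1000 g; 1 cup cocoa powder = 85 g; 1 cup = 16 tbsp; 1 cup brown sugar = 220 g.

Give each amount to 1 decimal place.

The original recipe has 440 g of brown sugar, so the scaling factor is 264 ÷ 440 = 3/5 = 0.6.
cream cheese: 4 oz × 3/5 × 28.35 g/oz ÷ 1000 g/kg ≈ 0.1 kg
cornstarch: (1 cup + 3 tbsp = 1.1875 cup) × 3/5 × 128 g/cup = 91.2 g
cocoa powder: 2/3 cup × 3/5 = 0.4 cup
heavy cream: (3 tbsp + 2 tsp = 11/3 tbsp) × 3/5 ÷ 16 tbsp/cup × 238 g/cup ≈ 32.7 g

cream cheese: 0.1 kg; cornstarch: 91.2 g; cocoa powder: 0.4 cup; heavy cream: 32.7 g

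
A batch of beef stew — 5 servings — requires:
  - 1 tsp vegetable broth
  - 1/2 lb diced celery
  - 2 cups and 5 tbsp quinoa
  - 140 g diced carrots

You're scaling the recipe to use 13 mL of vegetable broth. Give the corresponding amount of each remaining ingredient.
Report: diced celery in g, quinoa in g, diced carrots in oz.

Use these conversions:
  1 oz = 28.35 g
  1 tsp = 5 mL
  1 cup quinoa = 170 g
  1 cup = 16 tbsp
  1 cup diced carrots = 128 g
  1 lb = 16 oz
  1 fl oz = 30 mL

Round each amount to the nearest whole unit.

The original recipe has 5 mL of vegetable broth, so the scaling factor is 13 ÷ 5 = 13/5 = 2.6.
diced celery: 0.5 lb × 13/5 × 16 oz/lb × 28.35 g/oz ≈ 590 g
quinoa: (2 cup + 5 tbsp = 2.3125 cup) × 13/5 × 170 g/cup ≈ 1022 g
diced carrots: 140 g × 13/5 ÷ 28.35 g/oz ≈ 13 oz

diced celery: 590 g; quinoa: 1022 g; diced carrots: 13 oz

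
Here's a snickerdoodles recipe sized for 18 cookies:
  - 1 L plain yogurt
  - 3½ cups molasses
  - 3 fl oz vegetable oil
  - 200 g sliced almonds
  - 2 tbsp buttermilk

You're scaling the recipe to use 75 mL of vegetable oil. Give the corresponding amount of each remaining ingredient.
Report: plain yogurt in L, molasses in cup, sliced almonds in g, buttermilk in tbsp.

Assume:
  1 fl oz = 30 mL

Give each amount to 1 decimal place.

plain yogurt: 0.8 L; molasses: 2.9 cup; sliced almonds: 166.7 g; buttermilk: 1.7 tbsp

The original recipe has 90 mL of vegetable oil, so the scaling factor is 75 ÷ 90 = 5/6.
plain yogurt: 1 L × 5/6 ≈ 0.8 L
molasses: 3.5 cup × 5/6 ≈ 2.9 cup
sliced almonds: 200 g × 5/6 ≈ 166.7 g
buttermilk: 2 tbsp × 5/6 ≈ 1.7 tbsp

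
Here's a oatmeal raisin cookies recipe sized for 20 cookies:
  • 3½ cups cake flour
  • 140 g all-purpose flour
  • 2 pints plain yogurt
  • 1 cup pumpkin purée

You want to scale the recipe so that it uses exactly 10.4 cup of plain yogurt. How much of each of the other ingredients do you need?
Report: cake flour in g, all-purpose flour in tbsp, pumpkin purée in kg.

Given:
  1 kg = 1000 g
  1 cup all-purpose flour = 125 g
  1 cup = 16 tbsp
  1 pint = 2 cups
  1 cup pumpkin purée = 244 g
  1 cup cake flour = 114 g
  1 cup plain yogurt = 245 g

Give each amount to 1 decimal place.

cake flour: 1037.4 g; all-purpose flour: 46.6 tbsp; pumpkin purée: 0.6 kg

The original recipe has 4 cup of plain yogurt, so the scaling factor is 10.4 ÷ 4 = 13/5 = 2.6.
cake flour: 3.5 cup × 13/5 × 114 g/cup = 1037.4 g
all-purpose flour: 140 g × 13/5 ÷ 125 g/cup × 16 tbsp/cup ≈ 46.6 tbsp
pumpkin purée: 1 cup × 13/5 × 244 g/cup ÷ 1000 g/kg ≈ 0.6 kg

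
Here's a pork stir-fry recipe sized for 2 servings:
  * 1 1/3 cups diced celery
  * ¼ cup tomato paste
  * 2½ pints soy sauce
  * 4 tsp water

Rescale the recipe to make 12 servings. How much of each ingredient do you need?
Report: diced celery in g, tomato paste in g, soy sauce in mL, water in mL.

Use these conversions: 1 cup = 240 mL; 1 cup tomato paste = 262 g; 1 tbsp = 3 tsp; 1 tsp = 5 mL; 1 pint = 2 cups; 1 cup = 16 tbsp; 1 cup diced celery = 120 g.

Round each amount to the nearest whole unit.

Scaling factor: 12/2 = 6.
diced celery: 4/3 cup × 6 × 120 g/cup = 960 g
tomato paste: 0.25 cup × 6 × 262 g/cup = 393 g
soy sauce: 2.5 pint × 6 × 2 cup/pint × 240 mL/cup = 7200 mL
water: 4 tsp × 6 × 5 mL/tsp = 120 mL

diced celery: 960 g; tomato paste: 393 g; soy sauce: 7200 mL; water: 120 mL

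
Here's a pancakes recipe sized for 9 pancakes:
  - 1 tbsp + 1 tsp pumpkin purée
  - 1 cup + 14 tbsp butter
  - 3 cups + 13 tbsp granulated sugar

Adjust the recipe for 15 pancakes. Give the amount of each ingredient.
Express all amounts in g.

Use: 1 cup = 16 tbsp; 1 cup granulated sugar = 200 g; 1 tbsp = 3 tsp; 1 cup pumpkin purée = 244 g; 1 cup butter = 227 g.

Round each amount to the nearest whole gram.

pumpkin purée: 34 g; butter: 709 g; granulated sugar: 1271 g

Scaling factor: 15/9 = 5/3.
pumpkin purée: (1 tbsp + 1 tsp = 4/3 tbsp) × 5/3 ÷ 16 tbsp/cup × 244 g/cup ≈ 34 g
butter: (1 cup + 14 tbsp = 1.875 cup) × 5/3 × 227 g/cup ≈ 709 g
granulated sugar: (3 cup + 13 tbsp = 3.8125 cup) × 5/3 × 200 g/cup ≈ 1271 g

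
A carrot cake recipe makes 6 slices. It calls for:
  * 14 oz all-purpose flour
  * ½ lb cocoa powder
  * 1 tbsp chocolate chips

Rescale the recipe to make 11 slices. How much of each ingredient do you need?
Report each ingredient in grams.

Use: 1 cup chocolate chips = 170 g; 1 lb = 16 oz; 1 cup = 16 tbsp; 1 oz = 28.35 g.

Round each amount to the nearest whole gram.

Scaling factor: 11/6.
all-purpose flour: 14 oz × 11/6 × 28.35 g/oz ≈ 728 g
cocoa powder: 0.5 lb × 11/6 × 16 oz/lb × 28.35 g/oz ≈ 416 g
chocolate chips: 1 tbsp × 11/6 ÷ 16 tbsp/cup × 170 g/cup ≈ 19 g

all-purpose flour: 728 g; cocoa powder: 416 g; chocolate chips: 19 g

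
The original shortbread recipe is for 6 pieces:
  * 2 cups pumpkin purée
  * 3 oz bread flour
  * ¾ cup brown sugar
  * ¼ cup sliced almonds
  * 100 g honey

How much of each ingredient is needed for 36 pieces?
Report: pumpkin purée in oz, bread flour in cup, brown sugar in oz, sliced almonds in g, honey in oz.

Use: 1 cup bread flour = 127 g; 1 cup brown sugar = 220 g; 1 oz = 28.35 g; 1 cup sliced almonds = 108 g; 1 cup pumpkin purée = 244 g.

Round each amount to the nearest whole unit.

Scaling factor: 36/6 = 6.
pumpkin purée: 2 cup × 6 × 244 g/cup ÷ 28.35 g/oz ≈ 103 oz
bread flour: 3 oz × 6 × 28.35 g/oz ÷ 127 g/cup ≈ 4 cup
brown sugar: 0.75 cup × 6 × 220 g/cup ÷ 28.35 g/oz ≈ 35 oz
sliced almonds: 0.25 cup × 6 × 108 g/cup = 162 g
honey: 100 g × 6 ÷ 28.35 g/oz ≈ 21 oz

pumpkin purée: 103 oz; bread flour: 4 cup; brown sugar: 35 oz; sliced almonds: 162 g; honey: 21 oz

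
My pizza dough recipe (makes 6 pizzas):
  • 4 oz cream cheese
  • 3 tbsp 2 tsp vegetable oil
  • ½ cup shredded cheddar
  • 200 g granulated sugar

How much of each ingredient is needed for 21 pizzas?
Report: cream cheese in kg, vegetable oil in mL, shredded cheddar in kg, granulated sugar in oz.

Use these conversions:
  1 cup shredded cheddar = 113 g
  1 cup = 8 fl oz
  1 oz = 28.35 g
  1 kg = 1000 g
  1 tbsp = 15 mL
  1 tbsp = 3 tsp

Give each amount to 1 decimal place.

cream cheese: 0.4 kg; vegetable oil: 192.5 mL; shredded cheddar: 0.2 kg; granulated sugar: 24.7 oz

Scaling factor: 21/6 = 7/2 = 3.5.
cream cheese: 4 oz × 7/2 × 28.35 g/oz ÷ 1000 g/kg ≈ 0.4 kg
vegetable oil: (3 tbsp + 2 tsp = 11/3 tbsp) × 7/2 × 15 mL/tbsp = 192.5 mL
shredded cheddar: 0.5 cup × 7/2 × 113 g/cup ÷ 1000 g/kg ≈ 0.2 kg
granulated sugar: 200 g × 7/2 ÷ 28.35 g/oz ≈ 24.7 oz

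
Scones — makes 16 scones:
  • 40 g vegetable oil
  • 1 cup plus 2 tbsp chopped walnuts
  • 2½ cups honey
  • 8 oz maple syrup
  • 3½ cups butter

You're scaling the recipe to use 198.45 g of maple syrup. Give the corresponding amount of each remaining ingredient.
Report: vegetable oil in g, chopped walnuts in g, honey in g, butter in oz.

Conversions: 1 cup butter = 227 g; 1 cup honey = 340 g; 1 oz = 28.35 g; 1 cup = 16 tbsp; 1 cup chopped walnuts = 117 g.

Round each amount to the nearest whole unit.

vegetable oil: 35 g; chopped walnuts: 115 g; honey: 744 g; butter: 25 oz

The original recipe has 226.8 g of maple syrup, so the scaling factor is 198.45 ÷ 226.8 = 7/8 = 0.875.
vegetable oil: 40 g × 7/8 = 35 g
chopped walnuts: (1 cup + 2 tbsp = 1.125 cup) × 7/8 × 117 g/cup ≈ 115 g
honey: 2.5 cup × 7/8 × 340 g/cup ≈ 744 g
butter: 3.5 cup × 7/8 × 227 g/cup ÷ 28.35 g/oz ≈ 25 oz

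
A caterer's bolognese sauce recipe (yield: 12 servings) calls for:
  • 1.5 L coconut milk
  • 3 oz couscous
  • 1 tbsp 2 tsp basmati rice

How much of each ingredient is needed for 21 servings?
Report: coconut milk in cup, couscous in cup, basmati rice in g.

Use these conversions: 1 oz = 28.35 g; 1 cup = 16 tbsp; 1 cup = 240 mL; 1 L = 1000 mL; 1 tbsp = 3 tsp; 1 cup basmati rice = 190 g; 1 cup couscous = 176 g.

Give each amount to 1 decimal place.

coconut milk: 10.9 cup; couscous: 0.8 cup; basmati rice: 34.6 g

Scaling factor: 21/12 = 7/4 = 1.75.
coconut milk: 1.5 L × 7/4 × 1000 mL/L ÷ 240 mL/cup ≈ 10.9 cup
couscous: 3 oz × 7/4 × 28.35 g/oz ÷ 176 g/cup ≈ 0.8 cup
basmati rice: (1 tbsp + 2 tsp = 5/3 tbsp) × 7/4 ÷ 16 tbsp/cup × 190 g/cup ≈ 34.6 g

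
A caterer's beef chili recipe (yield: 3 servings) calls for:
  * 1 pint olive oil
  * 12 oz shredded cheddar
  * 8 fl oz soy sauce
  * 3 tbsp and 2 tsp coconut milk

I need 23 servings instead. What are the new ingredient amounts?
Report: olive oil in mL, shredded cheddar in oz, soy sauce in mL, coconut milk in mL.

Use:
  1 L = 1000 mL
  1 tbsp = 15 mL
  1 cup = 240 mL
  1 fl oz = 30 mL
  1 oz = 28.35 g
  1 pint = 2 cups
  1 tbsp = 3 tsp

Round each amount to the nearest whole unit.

olive oil: 3680 mL; shredded cheddar: 92 oz; soy sauce: 1840 mL; coconut milk: 422 mL

Scaling factor: 23/3.
olive oil: 1 pint × 23/3 × 2 cup/pint × 240 mL/cup = 3680 mL
shredded cheddar: 12 oz × 23/3 = 92 oz
soy sauce: 8 fl oz × 23/3 × 30 mL/fl oz = 1840 mL
coconut milk: (3 tbsp + 2 tsp = 11/3 tbsp) × 23/3 × 15 mL/tbsp ≈ 422 mL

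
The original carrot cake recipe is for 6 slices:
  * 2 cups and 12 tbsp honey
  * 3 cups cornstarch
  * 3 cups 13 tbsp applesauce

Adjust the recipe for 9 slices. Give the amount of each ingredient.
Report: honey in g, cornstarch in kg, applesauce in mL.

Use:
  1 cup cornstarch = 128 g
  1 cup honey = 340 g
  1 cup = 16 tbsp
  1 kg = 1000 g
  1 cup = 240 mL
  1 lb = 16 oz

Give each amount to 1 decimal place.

honey: 1402.5 g; cornstarch: 0.6 kg; applesauce: 1372.5 mL

Scaling factor: 9/6 = 3/2 = 1.5.
honey: (2 cup + 12 tbsp = 2.75 cup) × 3/2 × 340 g/cup = 1402.5 g
cornstarch: 3 cup × 3/2 × 128 g/cup ÷ 1000 g/kg ≈ 0.6 kg
applesauce: (3 cup + 13 tbsp = 3.8125 cup) × 3/2 × 240 mL/cup = 1372.5 mL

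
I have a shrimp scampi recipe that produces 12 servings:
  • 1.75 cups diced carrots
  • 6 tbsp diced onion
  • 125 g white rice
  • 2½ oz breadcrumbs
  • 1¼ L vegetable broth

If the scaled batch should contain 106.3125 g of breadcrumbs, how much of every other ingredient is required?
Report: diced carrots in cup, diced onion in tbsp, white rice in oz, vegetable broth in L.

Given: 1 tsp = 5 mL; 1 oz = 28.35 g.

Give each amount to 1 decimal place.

The original recipe has 70.875 g of breadcrumbs, so the scaling factor is 106.3125 ÷ 70.875 = 3/2 = 1.5.
diced carrots: 1.75 cup × 3/2 ≈ 2.6 cup
diced onion: 6 tbsp × 3/2 = 9.0 tbsp
white rice: 125 g × 3/2 ÷ 28.35 g/oz ≈ 6.6 oz
vegetable broth: 1.25 L × 3/2 ≈ 1.9 L

diced carrots: 2.6 cup; diced onion: 9.0 tbsp; white rice: 6.6 oz; vegetable broth: 1.9 L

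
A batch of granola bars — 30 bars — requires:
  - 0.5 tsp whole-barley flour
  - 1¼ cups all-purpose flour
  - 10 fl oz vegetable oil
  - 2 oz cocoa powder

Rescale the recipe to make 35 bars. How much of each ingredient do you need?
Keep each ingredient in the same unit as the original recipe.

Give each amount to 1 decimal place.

Scaling factor: 35/30 = 7/6.
whole-barley flour: 0.5 tsp × 7/6 ≈ 0.6 tsp
all-purpose flour: 1.25 cup × 7/6 ≈ 1.5 cup
vegetable oil: 10 fl oz × 7/6 ≈ 11.7 fl oz
cocoa powder: 2 oz × 7/6 ≈ 2.3 oz

whole-barley flour: 0.6 tsp; all-purpose flour: 1.5 cup; vegetable oil: 11.7 fl oz; cocoa powder: 2.3 oz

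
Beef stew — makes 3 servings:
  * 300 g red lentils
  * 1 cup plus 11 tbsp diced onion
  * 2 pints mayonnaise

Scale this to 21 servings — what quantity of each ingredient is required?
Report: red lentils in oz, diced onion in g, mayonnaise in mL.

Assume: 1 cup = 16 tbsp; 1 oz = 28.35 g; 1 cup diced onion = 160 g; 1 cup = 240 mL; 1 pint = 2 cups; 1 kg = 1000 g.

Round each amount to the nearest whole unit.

red lentils: 74 oz; diced onion: 1890 g; mayonnaise: 6720 mL

Scaling factor: 21/3 = 7.
red lentils: 300 g × 7 ÷ 28.35 g/oz ≈ 74 oz
diced onion: (1 cup + 11 tbsp = 1.6875 cup) × 7 × 160 g/cup = 1890 g
mayonnaise: 2 pint × 7 × 2 cup/pint × 240 mL/cup = 6720 mL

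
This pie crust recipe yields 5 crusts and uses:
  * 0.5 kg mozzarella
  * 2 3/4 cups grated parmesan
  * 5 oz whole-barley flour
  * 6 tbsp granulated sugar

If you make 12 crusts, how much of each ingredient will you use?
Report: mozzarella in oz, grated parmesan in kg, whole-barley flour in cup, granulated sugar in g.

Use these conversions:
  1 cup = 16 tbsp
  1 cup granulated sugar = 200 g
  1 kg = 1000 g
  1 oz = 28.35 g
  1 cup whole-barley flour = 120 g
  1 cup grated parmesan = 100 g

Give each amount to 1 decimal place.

Scaling factor: 12/5 = 2.4.
mozzarella: 0.5 kg × 12/5 × 1000 g/kg ÷ 28.35 g/oz ≈ 42.3 oz
grated parmesan: 2.75 cup × 12/5 × 100 g/cup ÷ 1000 g/kg ≈ 0.7 kg
whole-barley flour: 5 oz × 12/5 × 28.35 g/oz ÷ 120 g/cup ≈ 2.8 cup
granulated sugar: 6 tbsp × 12/5 ÷ 16 tbsp/cup × 200 g/cup = 180.0 g

mozzarella: 42.3 oz; grated parmesan: 0.7 kg; whole-barley flour: 2.8 cup; granulated sugar: 180.0 g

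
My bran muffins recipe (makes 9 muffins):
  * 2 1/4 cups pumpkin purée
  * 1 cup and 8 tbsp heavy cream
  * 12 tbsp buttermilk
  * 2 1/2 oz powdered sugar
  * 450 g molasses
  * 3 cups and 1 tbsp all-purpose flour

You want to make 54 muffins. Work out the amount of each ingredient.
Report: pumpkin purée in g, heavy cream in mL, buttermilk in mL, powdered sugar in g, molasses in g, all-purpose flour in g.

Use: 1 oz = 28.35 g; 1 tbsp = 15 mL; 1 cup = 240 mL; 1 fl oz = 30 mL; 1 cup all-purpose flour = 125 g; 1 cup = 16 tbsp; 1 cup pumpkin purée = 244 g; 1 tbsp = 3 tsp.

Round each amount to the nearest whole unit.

pumpkin purée: 3294 g; heavy cream: 2160 mL; buttermilk: 1080 mL; powdered sugar: 425 g; molasses: 2700 g; all-purpose flour: 2297 g

Scaling factor: 54/9 = 6.
pumpkin purée: 2.25 cup × 6 × 244 g/cup = 3294 g
heavy cream: (1 cup + 8 tbsp = 1.5 cup) × 6 × 240 mL/cup = 2160 mL
buttermilk: 12 tbsp × 6 × 15 mL/tbsp = 1080 mL
powdered sugar: 2.5 oz × 6 × 28.35 g/oz ≈ 425 g
molasses: 450 g × 6 = 2700 g
all-purpose flour: (3 cup + 1 tbsp = 3.0625 cup) × 6 × 125 g/cup ≈ 2297 g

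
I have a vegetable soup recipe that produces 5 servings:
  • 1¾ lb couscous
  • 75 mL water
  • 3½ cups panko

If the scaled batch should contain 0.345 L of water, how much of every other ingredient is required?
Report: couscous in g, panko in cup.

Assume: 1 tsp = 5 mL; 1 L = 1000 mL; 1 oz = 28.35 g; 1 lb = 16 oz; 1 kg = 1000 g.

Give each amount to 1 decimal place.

couscous: 3651.5 g; panko: 16.1 cup

The original recipe has 0.075 L of water, so the scaling factor is 0.345 ÷ 0.075 = 23/5 = 4.6.
couscous: 1.75 lb × 23/5 × 16 oz/lb × 28.35 g/oz ≈ 3651.5 g
panko: 3.5 cup × 23/5 = 16.1 cup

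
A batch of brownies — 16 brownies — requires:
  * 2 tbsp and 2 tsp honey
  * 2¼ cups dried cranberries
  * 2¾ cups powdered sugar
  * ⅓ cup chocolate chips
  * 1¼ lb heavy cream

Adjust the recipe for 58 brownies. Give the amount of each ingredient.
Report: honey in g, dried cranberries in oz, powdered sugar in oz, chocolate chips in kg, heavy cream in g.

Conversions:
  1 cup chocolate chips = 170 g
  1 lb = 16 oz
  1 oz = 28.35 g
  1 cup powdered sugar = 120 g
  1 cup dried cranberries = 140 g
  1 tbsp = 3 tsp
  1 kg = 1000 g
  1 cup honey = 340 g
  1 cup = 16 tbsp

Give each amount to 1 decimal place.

honey: 205.4 g; dried cranberries: 40.3 oz; powdered sugar: 42.2 oz; chocolate chips: 0.2 kg; heavy cream: 2055.4 g

Scaling factor: 58/16 = 29/8 = 3.625.
honey: (2 tbsp + 2 tsp = 8/3 tbsp) × 29/8 ÷ 16 tbsp/cup × 340 g/cup ≈ 205.4 g
dried cranberries: 2.25 cup × 29/8 × 140 g/cup ÷ 28.35 g/oz ≈ 40.3 oz
powdered sugar: 2.75 cup × 29/8 × 120 g/cup ÷ 28.35 g/oz ≈ 42.2 oz
chocolate chips: 1/3 cup × 29/8 × 170 g/cup ÷ 1000 g/kg ≈ 0.2 kg
heavy cream: 1.25 lb × 29/8 × 16 oz/lb × 28.35 g/oz ≈ 2055.4 g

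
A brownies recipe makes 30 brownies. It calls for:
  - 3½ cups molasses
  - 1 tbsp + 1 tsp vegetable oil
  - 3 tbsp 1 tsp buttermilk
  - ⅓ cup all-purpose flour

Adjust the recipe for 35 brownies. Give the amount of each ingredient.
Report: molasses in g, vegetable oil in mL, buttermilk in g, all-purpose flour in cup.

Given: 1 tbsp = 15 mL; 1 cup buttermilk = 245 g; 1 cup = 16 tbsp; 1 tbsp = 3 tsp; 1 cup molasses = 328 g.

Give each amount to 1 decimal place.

molasses: 1339.3 g; vegetable oil: 23.3 mL; buttermilk: 59.5 g; all-purpose flour: 0.4 cup

Scaling factor: 35/30 = 7/6.
molasses: 3.5 cup × 7/6 × 328 g/cup ≈ 1339.3 g
vegetable oil: (1 tbsp + 1 tsp = 4/3 tbsp) × 7/6 × 15 mL/tbsp ≈ 23.3 mL
buttermilk: (3 tbsp + 1 tsp = 10/3 tbsp) × 7/6 ÷ 16 tbsp/cup × 245 g/cup ≈ 59.5 g
all-purpose flour: 1/3 cup × 7/6 ≈ 0.4 cup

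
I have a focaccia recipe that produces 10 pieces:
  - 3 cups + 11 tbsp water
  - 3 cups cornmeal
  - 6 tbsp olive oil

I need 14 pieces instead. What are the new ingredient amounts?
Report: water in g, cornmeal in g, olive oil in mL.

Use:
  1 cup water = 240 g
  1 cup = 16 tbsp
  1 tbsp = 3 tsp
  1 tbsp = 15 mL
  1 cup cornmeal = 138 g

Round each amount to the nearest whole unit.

water: 1239 g; cornmeal: 580 g; olive oil: 126 mL

Scaling factor: 14/10 = 7/5 = 1.4.
water: (3 cup + 11 tbsp = 3.6875 cup) × 7/5 × 240 g/cup = 1239 g
cornmeal: 3 cup × 7/5 × 138 g/cup ≈ 580 g
olive oil: 6 tbsp × 7/5 × 15 mL/tbsp = 126 mL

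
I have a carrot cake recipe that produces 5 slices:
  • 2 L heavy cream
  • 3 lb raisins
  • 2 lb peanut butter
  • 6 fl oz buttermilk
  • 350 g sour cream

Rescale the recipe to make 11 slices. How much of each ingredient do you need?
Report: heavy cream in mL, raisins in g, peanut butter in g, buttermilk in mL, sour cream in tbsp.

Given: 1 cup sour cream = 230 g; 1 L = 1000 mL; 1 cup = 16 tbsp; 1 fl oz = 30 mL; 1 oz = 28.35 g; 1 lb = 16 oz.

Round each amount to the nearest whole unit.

Scaling factor: 11/5 = 2.2.
heavy cream: 2 L × 11/5 × 1000 mL/L = 4400 mL
raisins: 3 lb × 11/5 × 16 oz/lb × 28.35 g/oz ≈ 2994 g
peanut butter: 2 lb × 11/5 × 16 oz/lb × 28.35 g/oz ≈ 1996 g
buttermilk: 6 fl oz × 11/5 × 30 mL/fl oz = 396 mL
sour cream: 350 g × 11/5 ÷ 230 g/cup × 16 tbsp/cup ≈ 54 tbsp

heavy cream: 4400 mL; raisins: 2994 g; peanut butter: 1996 g; buttermilk: 396 mL; sour cream: 54 tbsp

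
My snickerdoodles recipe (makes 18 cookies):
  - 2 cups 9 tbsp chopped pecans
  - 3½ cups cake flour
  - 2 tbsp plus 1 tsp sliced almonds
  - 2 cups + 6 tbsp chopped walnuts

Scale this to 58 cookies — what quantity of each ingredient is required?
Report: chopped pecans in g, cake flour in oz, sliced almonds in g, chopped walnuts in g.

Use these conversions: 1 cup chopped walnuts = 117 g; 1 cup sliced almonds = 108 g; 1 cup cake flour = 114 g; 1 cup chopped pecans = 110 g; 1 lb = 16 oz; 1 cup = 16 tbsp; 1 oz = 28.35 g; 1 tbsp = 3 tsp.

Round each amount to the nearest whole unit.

Scaling factor: 58/18 = 29/9.
chopped pecans: (2 cup + 9 tbsp = 2.5625 cup) × 29/9 × 110 g/cup ≈ 908 g
cake flour: 3.5 cup × 29/9 × 114 g/cup ÷ 28.35 g/oz ≈ 45 oz
sliced almonds: (2 tbsp + 1 tsp = 7/3 tbsp) × 29/9 ÷ 16 tbsp/cup × 108 g/cup ≈ 51 g
chopped walnuts: (2 cup + 6 tbsp = 2.375 cup) × 29/9 × 117 g/cup ≈ 895 g

chopped pecans: 908 g; cake flour: 45 oz; sliced almonds: 51 g; chopped walnuts: 895 g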